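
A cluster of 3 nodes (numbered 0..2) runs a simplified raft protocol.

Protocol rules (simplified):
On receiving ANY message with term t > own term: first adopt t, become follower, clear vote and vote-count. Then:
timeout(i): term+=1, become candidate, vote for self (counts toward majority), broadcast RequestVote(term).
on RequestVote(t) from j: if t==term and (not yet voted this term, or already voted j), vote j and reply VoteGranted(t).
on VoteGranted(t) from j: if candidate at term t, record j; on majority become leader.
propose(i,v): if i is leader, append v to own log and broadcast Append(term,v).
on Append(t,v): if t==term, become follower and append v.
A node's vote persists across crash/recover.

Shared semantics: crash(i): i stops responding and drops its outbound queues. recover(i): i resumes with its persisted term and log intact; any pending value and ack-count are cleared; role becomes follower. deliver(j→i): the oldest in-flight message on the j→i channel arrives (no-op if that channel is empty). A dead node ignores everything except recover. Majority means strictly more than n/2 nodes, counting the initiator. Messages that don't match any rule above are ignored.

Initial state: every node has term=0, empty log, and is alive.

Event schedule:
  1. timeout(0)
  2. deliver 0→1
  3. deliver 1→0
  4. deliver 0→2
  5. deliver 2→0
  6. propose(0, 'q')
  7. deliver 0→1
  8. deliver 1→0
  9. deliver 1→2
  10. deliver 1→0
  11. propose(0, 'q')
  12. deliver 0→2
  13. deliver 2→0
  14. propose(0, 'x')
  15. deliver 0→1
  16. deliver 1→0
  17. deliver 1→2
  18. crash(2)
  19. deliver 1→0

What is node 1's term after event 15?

e1 timeout(0): 0[cand,t=1,-]
e2 deliver 0→1: 1[foll,t=1,-]
e3 deliver 1→0: 0[lead,t=1,-]
e4 deliver 0→2: 2[foll,t=1,-]
e5 deliver 2→0: ·
e6 propose(0,'q'): 0[lead,t=1,q]
e7 deliver 0→1: 1[foll,t=1,q]
e8 deliver 1→0: ·
e9 deliver 1→2: ·
e10 deliver 1→0: ·
e11 propose(0,'q'): 0[lead,t=1,q,q]
e12 deliver 0→2: 2[foll,t=1,q]
e13 deliver 2→0: ·
e14 propose(0,'x'): 0[lead,t=1,q,q,x]
e15 deliver 0→1: 1[foll,t=1,q,q]

1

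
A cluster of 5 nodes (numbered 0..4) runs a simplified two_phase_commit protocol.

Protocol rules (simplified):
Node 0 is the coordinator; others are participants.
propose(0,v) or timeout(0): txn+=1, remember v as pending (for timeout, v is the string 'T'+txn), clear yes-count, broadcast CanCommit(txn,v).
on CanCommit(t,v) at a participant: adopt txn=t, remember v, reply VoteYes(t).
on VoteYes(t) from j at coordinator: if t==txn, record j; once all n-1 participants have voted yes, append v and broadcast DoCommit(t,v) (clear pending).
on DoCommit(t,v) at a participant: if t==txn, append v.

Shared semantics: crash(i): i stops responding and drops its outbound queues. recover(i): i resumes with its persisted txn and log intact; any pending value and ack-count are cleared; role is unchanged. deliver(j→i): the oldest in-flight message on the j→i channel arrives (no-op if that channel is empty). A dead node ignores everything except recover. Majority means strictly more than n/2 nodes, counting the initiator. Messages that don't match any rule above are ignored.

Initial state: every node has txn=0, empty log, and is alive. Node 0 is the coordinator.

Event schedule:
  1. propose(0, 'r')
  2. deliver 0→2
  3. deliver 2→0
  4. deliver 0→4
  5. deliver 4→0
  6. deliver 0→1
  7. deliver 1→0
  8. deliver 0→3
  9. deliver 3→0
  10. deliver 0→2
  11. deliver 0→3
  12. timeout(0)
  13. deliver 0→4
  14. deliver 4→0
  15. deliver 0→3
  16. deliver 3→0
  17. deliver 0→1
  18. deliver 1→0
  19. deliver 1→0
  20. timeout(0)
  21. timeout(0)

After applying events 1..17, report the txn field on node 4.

1

after 1 — propose(0,'r'): n0:coor/t1/[-]
after 2 — deliver 0→2: n2:part/t1/[-]
after 3 — deliver 2→0: ·
after 4 — deliver 0→4: n4:part/t1/[-]
after 5 — deliver 4→0: ·
after 6 — deliver 0→1: n1:part/t1/[-]
after 7 — deliver 1→0: ·
after 8 — deliver 0→3: n3:part/t1/[-]
after 9 — deliver 3→0: n0:coor/t1/[r]
after 10 — deliver 0→2: n2:part/t1/[r]
after 11 — deliver 0→3: n3:part/t1/[r]
after 12 — timeout(0): n0:coor/t2/[r]
after 13 — deliver 0→4: n4:part/t1/[r]
after 14 — deliver 4→0: ·
after 15 — deliver 0→3: n3:part/t2/[r]
after 16 — deliver 3→0: ·
after 17 — deliver 0→1: n1:part/t1/[r]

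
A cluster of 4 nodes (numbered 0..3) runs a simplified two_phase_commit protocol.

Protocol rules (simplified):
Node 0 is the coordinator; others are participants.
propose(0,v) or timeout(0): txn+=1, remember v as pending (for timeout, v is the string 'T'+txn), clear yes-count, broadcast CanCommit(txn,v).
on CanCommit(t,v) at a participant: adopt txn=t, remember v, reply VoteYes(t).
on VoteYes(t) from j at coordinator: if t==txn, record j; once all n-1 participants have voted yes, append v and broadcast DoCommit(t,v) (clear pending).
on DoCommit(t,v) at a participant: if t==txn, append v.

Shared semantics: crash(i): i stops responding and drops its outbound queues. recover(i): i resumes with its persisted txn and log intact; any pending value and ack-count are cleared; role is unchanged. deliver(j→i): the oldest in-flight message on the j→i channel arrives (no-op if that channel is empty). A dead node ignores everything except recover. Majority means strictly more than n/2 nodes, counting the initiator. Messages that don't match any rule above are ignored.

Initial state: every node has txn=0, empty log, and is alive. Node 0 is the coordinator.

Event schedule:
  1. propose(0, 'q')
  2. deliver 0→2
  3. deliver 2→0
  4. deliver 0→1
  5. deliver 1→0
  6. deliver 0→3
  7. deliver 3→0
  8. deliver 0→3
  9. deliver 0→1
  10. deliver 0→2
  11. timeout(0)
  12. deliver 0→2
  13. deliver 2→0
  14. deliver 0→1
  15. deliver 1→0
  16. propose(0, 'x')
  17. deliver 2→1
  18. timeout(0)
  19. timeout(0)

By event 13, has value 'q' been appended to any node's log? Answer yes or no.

after 1 — propose(0,'q'): n0:coor/t1/[-]
after 2 — deliver 0→2: n2:part/t1/[-]
after 3 — deliver 2→0: ·
after 4 — deliver 0→1: n1:part/t1/[-]
after 5 — deliver 1→0: ·
after 6 — deliver 0→3: n3:part/t1/[-]
after 7 — deliver 3→0: n0:coor/t1/[q]
after 8 — deliver 0→3: n3:part/t1/[q]
after 9 — deliver 0→1: n1:part/t1/[q]
after 10 — deliver 0→2: n2:part/t1/[q]
after 11 — timeout(0): n0:coor/t2/[q]
after 12 — deliver 0→2: n2:part/t2/[q]
after 13 — deliver 2→0: ·

yes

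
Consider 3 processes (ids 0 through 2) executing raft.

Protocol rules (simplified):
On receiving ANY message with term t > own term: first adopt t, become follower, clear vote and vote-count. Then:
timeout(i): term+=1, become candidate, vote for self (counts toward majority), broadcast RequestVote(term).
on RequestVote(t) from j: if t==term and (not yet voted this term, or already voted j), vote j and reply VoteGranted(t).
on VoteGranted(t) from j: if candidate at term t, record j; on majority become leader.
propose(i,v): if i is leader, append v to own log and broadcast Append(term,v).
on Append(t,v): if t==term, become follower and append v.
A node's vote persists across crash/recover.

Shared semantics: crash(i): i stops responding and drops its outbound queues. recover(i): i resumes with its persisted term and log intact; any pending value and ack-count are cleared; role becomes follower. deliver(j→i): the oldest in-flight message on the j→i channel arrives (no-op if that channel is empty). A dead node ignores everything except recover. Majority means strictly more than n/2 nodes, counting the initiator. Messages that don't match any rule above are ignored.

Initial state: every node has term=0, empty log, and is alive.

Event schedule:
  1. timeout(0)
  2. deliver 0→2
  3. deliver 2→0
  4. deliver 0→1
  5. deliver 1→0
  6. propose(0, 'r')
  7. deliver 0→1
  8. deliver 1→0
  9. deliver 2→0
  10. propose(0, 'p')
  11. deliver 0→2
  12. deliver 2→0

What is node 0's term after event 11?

step 1 timeout(0): 0={cand,t=1,log=-}
step 2 deliver 0→2: 2={foll,t=1,log=-}
step 3 deliver 2→0: 0={lead,t=1,log=-}
step 4 deliver 0→1: 1={foll,t=1,log=-}
step 5 deliver 1→0: —
step 6 propose(0,'r'): 0={lead,t=1,log=r}
step 7 deliver 0→1: 1={foll,t=1,log=r}
step 8 deliver 1→0: —
step 9 deliver 2→0: —
step 10 propose(0,'p'): 0={lead,t=1,log=r,p}
step 11 deliver 0→2: 2={foll,t=1,log=r}

1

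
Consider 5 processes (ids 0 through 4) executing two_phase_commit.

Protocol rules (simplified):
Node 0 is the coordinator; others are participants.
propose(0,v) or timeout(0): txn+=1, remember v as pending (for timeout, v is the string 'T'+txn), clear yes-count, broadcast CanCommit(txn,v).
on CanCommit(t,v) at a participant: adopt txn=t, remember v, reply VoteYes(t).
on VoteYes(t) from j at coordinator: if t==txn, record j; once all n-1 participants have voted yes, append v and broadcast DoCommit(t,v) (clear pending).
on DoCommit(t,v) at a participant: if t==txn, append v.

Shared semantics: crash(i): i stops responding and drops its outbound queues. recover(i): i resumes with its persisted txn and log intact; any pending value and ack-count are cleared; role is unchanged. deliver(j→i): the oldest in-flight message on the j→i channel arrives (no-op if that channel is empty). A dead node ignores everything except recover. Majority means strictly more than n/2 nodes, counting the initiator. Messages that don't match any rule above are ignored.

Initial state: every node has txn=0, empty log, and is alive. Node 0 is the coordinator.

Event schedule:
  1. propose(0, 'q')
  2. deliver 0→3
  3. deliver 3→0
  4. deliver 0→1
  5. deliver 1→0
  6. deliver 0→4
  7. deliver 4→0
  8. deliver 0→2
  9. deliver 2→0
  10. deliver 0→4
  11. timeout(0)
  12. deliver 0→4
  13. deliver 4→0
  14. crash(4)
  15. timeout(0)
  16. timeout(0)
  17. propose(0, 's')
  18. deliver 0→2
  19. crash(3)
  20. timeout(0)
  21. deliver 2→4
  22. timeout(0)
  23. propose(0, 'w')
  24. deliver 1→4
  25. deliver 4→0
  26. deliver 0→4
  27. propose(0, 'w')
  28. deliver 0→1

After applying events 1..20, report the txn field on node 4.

2

step 1 propose(0,'q'): 0={coor,t=1,log=-}
step 2 deliver 0→3: 3={part,t=1,log=-}
step 3 deliver 3→0: —
step 4 deliver 0→1: 1={part,t=1,log=-}
step 5 deliver 1→0: —
step 6 deliver 0→4: 4={part,t=1,log=-}
step 7 deliver 4→0: —
step 8 deliver 0→2: 2={part,t=1,log=-}
step 9 deliver 2→0: 0={coor,t=1,log=q}
step 10 deliver 0→4: 4={part,t=1,log=q}
step 11 timeout(0): 0={coor,t=2,log=q}
step 12 deliver 0→4: 4={part,t=2,log=q}
step 13 deliver 4→0: —
step 14 crash(4): 4={✗part,t=2,log=q}
step 15 timeout(0): 0={coor,t=3,log=q}
step 16 timeout(0): 0={coor,t=4,log=q}
step 17 propose(0,'s'): 0={coor,t=5,log=q}
step 18 deliver 0→2: 2={part,t=1,log=q}
step 19 crash(3): 3={✗part,t=1,log=-}
step 20 timeout(0): 0={coor,t=6,log=q}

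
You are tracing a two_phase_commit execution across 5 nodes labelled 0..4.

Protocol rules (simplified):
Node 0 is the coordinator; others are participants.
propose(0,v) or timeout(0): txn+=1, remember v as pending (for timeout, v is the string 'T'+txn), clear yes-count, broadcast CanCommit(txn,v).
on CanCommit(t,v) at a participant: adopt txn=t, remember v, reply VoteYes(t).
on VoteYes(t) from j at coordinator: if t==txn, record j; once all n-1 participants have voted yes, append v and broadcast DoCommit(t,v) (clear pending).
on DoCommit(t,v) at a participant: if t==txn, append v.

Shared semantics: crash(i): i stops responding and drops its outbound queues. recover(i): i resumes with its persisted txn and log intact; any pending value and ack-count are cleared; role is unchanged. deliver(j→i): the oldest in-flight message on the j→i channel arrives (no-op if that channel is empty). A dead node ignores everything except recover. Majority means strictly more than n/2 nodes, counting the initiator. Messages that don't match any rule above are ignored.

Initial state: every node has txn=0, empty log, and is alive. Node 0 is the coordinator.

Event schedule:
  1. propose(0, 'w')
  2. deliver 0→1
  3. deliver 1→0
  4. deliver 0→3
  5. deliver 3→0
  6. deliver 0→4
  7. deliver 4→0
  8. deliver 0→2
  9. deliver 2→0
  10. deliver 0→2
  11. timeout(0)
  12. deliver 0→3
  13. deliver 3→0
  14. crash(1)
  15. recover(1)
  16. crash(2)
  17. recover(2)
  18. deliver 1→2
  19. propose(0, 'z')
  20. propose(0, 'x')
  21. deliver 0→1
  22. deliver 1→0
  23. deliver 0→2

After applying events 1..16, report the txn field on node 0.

2

1. propose(0,'w'):  <0:coor t1 ->
2. deliver 0→1:  <1:part t1 ->
3. deliver 1→0:  nop
4. deliver 0→3:  <3:part t1 ->
5. deliver 3→0:  nop
6. deliver 0→4:  <4:part t1 ->
7. deliver 4→0:  nop
8. deliver 0→2:  <2:part t1 ->
9. deliver 2→0:  <0:coor t1 w>
10. deliver 0→2:  <2:part t1 w>
11. timeout(0):  <0:coor t2 w>
12. deliver 0→3:  <3:part t1 w>
13. deliver 3→0:  nop
14. crash(1):  <1:✗part t1 ->
15. recover(1):  <1:part t1 ->
16. crash(2):  <2:✗part t1 w>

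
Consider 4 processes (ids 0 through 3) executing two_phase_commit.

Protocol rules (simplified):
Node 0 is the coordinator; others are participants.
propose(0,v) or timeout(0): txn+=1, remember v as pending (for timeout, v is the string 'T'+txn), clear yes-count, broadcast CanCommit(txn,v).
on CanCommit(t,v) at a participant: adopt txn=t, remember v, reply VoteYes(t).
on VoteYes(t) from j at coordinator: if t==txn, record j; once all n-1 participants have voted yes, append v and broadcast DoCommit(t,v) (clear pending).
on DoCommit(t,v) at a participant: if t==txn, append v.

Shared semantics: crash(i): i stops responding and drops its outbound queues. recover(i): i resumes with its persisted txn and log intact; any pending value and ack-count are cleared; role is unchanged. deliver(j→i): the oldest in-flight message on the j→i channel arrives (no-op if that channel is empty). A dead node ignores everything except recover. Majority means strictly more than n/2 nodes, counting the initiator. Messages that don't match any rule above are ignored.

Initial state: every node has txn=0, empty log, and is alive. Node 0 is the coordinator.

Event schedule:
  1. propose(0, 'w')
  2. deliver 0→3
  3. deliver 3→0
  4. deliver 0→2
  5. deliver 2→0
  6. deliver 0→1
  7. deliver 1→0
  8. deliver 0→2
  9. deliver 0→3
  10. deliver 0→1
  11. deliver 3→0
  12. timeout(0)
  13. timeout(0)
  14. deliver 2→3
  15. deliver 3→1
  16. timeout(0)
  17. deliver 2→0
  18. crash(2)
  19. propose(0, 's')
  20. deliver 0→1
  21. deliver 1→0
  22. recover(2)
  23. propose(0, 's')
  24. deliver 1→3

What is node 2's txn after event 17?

after 1 — propose(0,'w'): n0:coor/t1/[-]
after 2 — deliver 0→3: n3:part/t1/[-]
after 3 — deliver 3→0: ·
after 4 — deliver 0→2: n2:part/t1/[-]
after 5 — deliver 2→0: ·
after 6 — deliver 0→1: n1:part/t1/[-]
after 7 — deliver 1→0: n0:coor/t1/[w]
after 8 — deliver 0→2: n2:part/t1/[w]
after 9 — deliver 0→3: n3:part/t1/[w]
after 10 — deliver 0→1: n1:part/t1/[w]
after 11 — deliver 3→0: ·
after 12 — timeout(0): n0:coor/t2/[w]
after 13 — timeout(0): n0:coor/t3/[w]
after 14 — deliver 2→3: ·
after 15 — deliver 3→1: ·
after 16 — timeout(0): n0:coor/t4/[w]
after 17 — deliver 2→0: ·

1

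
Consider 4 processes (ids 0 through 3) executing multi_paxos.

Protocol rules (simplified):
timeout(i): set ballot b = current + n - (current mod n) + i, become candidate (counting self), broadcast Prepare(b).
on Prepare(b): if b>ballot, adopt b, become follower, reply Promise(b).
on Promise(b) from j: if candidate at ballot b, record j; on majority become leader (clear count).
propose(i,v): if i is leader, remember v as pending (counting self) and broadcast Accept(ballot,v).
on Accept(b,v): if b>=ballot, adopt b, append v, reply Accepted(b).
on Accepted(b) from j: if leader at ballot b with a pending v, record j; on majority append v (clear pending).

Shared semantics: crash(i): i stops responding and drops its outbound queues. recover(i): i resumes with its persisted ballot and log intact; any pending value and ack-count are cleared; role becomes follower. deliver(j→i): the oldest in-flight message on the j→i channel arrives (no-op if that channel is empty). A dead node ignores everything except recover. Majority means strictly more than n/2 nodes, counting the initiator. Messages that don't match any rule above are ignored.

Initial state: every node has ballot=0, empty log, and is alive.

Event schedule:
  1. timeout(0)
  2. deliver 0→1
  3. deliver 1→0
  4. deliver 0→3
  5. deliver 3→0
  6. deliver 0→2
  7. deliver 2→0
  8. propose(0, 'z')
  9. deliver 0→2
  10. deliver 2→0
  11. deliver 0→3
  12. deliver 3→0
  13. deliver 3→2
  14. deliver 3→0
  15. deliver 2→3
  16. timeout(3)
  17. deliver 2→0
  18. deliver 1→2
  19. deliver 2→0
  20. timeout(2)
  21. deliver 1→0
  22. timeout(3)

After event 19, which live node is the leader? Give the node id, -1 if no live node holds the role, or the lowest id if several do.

0

[1] timeout(0) → N0(cand b4 [-])
[2] deliver 0→1 → N1(foll b4 [-])
[3] deliver 1→0 → ∅
[4] deliver 0→3 → N3(foll b4 [-])
[5] deliver 3→0 → N0(lead b4 [-])
[6] deliver 0→2 → N2(foll b4 [-])
[7] deliver 2→0 → ∅
[8] propose(0,'z') → ∅
[9] deliver 0→2 → N2(foll b4 [z])
[10] deliver 2→0 → ∅
[11] deliver 0→3 → N3(foll b4 [z])
[12] deliver 3→0 → N0(lead b4 [z])
[13] deliver 3→2 → ∅
[14] deliver 3→0 → ∅
[15] deliver 2→3 → ∅
[16] timeout(3) → N3(cand b11 [z])
[17] deliver 2→0 → ∅
[18] deliver 1→2 → ∅
[19] deliver 2→0 → ∅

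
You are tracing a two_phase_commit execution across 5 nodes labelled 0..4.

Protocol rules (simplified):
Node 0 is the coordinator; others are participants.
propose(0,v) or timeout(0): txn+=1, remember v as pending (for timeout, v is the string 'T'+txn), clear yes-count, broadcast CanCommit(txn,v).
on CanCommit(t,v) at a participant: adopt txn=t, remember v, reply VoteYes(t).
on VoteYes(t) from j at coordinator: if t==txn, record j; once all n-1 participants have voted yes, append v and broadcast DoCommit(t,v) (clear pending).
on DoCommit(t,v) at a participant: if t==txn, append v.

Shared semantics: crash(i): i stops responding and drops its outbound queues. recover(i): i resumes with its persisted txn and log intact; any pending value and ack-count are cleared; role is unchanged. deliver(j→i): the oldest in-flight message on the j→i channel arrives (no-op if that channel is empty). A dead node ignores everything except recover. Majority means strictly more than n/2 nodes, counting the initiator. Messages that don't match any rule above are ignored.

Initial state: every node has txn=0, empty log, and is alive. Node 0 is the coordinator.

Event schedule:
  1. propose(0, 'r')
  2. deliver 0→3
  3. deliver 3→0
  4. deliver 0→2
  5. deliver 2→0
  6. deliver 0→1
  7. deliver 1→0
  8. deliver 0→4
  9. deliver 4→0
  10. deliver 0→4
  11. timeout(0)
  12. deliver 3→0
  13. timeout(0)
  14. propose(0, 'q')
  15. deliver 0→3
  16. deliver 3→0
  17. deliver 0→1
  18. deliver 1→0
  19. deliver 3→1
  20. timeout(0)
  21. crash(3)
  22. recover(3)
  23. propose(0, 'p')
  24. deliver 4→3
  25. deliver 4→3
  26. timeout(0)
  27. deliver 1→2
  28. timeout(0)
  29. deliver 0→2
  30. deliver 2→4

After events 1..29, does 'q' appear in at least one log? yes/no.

no

1. propose(0,'r'):  <0:coor t1 ->
2. deliver 0→3:  <3:part t1 ->
3. deliver 3→0:  nop
4. deliver 0→2:  <2:part t1 ->
5. deliver 2→0:  nop
6. deliver 0→1:  <1:part t1 ->
7. deliver 1→0:  nop
8. deliver 0→4:  <4:part t1 ->
9. deliver 4→0:  <0:coor t1 r>
10. deliver 0→4:  <4:part t1 r>
11. timeout(0):  <0:coor t2 r>
12. deliver 3→0:  nop
13. timeout(0):  <0:coor t3 r>
14. propose(0,'q'):  <0:coor t4 r>
15. deliver 0→3:  <3:part t1 r>
16. deliver 3→0:  nop
17. deliver 0→1:  <1:part t1 r>
18. deliver 1→0:  nop
19. deliver 3→1:  nop
20. timeout(0):  <0:coor t5 r>
21. crash(3):  <3:✗part t1 r>
22. recover(3):  <3:part t1 r>
23. propose(0,'p'):  <0:coor t6 r>
24. deliver 4→3:  nop
25. deliver 4→3:  nop
26. timeout(0):  <0:coor t7 r>
27. deliver 1→2:  nop
28. timeout(0):  <0:coor t8 r>
29. deliver 0→2:  <2:part t1 r>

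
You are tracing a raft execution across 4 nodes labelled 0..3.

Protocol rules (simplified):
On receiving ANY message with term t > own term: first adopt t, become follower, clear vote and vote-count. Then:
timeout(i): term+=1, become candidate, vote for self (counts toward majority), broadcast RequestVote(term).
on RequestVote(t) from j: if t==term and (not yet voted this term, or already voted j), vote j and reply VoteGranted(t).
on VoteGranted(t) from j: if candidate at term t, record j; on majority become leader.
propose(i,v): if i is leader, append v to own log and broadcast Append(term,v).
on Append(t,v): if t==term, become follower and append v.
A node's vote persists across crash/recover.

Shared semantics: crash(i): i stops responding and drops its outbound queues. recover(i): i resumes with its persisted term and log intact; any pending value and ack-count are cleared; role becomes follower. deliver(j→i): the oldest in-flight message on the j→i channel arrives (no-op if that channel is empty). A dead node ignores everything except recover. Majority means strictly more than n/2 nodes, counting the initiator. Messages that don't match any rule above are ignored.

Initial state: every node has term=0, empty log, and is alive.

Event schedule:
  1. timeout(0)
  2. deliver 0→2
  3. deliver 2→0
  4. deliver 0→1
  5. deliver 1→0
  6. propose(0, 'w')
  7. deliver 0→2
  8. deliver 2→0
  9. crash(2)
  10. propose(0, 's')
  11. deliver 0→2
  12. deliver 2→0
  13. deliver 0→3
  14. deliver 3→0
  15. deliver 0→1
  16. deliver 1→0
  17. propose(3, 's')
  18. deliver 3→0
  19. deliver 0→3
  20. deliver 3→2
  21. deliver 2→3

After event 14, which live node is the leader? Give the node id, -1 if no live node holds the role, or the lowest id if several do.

0

[1] timeout(0) → N0(cand t1 [-])
[2] deliver 0→2 → N2(foll t1 [-])
[3] deliver 2→0 → ∅
[4] deliver 0→1 → N1(foll t1 [-])
[5] deliver 1→0 → N0(lead t1 [-])
[6] propose(0,'w') → N0(lead t1 [w])
[7] deliver 0→2 → N2(foll t1 [w])
[8] deliver 2→0 → ∅
[9] crash(2) → N2(✗foll t1 [w])
[10] propose(0,'s') → N0(lead t1 [w,s])
[11] deliver 0→2 → ∅
[12] deliver 2→0 → ∅
[13] deliver 0→3 → N3(foll t1 [-])
[14] deliver 3→0 → ∅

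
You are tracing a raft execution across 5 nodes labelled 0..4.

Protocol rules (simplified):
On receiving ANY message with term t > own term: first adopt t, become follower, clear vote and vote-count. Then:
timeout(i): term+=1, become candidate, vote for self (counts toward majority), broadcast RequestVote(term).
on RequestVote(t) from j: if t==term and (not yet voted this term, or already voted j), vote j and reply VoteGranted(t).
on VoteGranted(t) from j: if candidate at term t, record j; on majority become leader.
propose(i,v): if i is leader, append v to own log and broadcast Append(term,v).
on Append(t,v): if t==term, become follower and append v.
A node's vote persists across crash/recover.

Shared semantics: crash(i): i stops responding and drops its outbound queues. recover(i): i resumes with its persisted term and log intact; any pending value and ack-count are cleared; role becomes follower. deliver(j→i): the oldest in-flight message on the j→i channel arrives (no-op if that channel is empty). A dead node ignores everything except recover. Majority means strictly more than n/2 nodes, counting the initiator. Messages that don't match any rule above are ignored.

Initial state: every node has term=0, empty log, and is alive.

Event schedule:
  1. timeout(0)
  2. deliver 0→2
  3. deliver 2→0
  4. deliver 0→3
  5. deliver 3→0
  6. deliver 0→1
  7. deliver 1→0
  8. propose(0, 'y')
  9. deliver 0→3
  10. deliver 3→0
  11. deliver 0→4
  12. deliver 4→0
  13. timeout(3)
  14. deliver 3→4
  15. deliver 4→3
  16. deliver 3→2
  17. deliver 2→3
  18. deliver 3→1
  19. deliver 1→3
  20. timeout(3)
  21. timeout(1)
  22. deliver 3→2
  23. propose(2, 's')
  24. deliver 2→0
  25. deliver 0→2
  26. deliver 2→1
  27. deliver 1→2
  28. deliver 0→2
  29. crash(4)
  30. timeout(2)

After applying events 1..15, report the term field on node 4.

2

e1 timeout(0): 0[cand,t=1,-]
e2 deliver 0→2: 2[foll,t=1,-]
e3 deliver 2→0: ·
e4 deliver 0→3: 3[foll,t=1,-]
e5 deliver 3→0: 0[lead,t=1,-]
e6 deliver 0→1: 1[foll,t=1,-]
e7 deliver 1→0: ·
e8 propose(0,'y'): 0[lead,t=1,y]
e9 deliver 0→3: 3[foll,t=1,y]
e10 deliver 3→0: ·
e11 deliver 0→4: 4[foll,t=1,-]
e12 deliver 4→0: ·
e13 timeout(3): 3[cand,t=2,y]
e14 deliver 3→4: 4[foll,t=2,-]
e15 deliver 4→3: ·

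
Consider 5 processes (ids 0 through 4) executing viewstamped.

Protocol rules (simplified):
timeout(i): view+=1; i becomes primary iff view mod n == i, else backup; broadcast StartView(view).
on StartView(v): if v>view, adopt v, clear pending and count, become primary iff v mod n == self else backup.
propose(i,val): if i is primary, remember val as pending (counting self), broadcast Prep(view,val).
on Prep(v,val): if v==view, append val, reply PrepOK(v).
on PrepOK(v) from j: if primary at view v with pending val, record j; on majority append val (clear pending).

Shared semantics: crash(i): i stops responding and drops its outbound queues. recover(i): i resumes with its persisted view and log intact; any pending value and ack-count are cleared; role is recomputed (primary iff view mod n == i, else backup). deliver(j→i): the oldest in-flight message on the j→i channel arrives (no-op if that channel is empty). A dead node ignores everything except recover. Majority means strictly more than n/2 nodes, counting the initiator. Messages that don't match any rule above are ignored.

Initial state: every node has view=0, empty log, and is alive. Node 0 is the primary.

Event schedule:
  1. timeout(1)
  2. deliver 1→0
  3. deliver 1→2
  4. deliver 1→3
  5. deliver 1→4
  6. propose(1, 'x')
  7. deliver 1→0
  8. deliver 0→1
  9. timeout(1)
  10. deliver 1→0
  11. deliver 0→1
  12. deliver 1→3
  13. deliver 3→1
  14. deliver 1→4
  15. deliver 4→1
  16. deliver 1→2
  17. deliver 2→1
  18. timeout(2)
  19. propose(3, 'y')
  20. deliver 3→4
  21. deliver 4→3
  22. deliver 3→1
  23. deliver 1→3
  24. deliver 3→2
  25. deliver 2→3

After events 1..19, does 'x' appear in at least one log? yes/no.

yes

[1] timeout(1) → N1(prim v1 [-])
[2] deliver 1→0 → N0(back v1 [-])
[3] deliver 1→2 → N2(back v1 [-])
[4] deliver 1→3 → N3(back v1 [-])
[5] deliver 1→4 → N4(back v1 [-])
[6] propose(1,'x') → ∅
[7] deliver 1→0 → N0(back v1 [x])
[8] deliver 0→1 → ∅
[9] timeout(1) → N1(back v2 [-])
[10] deliver 1→0 → N0(back v2 [x])
[11] deliver 0→1 → ∅
[12] deliver 1→3 → N3(back v1 [x])
[13] deliver 3→1 → ∅
[14] deliver 1→4 → N4(back v1 [x])
[15] deliver 4→1 → ∅
[16] deliver 1→2 → N2(back v1 [x])
[17] deliver 2→1 → ∅
[18] timeout(2) → N2(prim v2 [x])
[19] propose(3,'y') → ∅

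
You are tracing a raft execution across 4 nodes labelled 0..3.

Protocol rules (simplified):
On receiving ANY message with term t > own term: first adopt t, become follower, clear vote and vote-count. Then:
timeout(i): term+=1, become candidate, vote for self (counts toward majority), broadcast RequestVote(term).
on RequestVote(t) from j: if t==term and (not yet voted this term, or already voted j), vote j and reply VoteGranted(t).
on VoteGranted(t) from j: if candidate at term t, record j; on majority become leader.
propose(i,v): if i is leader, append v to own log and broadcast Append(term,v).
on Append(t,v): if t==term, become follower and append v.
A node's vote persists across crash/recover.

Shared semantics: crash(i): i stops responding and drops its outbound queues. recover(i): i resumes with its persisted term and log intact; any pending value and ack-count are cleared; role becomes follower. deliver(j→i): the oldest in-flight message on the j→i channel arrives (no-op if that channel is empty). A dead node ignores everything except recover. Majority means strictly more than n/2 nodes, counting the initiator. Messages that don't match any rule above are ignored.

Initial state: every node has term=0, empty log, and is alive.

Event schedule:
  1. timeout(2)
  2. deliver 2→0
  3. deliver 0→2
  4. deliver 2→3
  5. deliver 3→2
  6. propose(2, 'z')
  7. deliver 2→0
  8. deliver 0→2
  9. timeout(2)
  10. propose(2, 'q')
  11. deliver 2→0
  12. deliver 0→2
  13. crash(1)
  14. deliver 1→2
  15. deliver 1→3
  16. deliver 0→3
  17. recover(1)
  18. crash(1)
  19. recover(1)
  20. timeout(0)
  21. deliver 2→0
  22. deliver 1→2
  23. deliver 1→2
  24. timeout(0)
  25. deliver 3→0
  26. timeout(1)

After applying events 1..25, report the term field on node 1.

e1 timeout(2): 2[cand,t=1,-]
e2 deliver 2→0: 0[foll,t=1,-]
e3 deliver 0→2: ·
e4 deliver 2→3: 3[foll,t=1,-]
e5 deliver 3→2: 2[lead,t=1,-]
e6 propose(2,'z'): 2[lead,t=1,z]
e7 deliver 2→0: 0[foll,t=1,z]
e8 deliver 0→2: ·
e9 timeout(2): 2[cand,t=2,z]
e10 propose(2,'q'): ·
e11 deliver 2→0: 0[foll,t=2,z]
e12 deliver 0→2: ·
e13 crash(1): 1[✗foll,t=0,-]
e14 deliver 1→2: ·
e15 deliver 1→3: ·
e16 deliver 0→3: ·
e17 recover(1): 1[foll,t=0,-]
e18 crash(1): 1[✗foll,t=0,-]
e19 recover(1): 1[foll,t=0,-]
e20 timeout(0): 0[cand,t=3,z]
e21 deliver 2→0: ·
e22 deliver 1→2: ·
e23 deliver 1→2: ·
e24 timeout(0): 0[cand,t=4,z]
e25 deliver 3→0: ·

0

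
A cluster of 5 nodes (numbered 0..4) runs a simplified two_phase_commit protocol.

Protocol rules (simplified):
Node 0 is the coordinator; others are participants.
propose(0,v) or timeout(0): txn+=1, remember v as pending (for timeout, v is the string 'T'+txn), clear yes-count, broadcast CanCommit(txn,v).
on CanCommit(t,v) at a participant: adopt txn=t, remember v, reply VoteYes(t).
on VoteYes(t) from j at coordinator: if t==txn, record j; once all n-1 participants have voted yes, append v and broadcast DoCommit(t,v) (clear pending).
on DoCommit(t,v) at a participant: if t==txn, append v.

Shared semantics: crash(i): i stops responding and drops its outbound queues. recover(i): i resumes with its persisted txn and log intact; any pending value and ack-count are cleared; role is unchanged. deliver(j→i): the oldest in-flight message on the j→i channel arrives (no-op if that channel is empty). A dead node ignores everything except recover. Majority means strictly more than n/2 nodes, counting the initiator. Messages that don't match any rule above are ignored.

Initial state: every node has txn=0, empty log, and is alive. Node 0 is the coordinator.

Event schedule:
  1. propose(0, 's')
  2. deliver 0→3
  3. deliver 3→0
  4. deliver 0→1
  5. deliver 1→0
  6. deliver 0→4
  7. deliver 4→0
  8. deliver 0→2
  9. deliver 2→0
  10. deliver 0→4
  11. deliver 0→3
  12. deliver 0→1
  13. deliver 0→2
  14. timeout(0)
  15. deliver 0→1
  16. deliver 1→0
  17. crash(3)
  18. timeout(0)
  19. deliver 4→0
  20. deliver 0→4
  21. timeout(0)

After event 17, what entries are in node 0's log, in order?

s

e1 propose(0,'s'): 0[coor,t=1,-]
e2 deliver 0→3: 3[part,t=1,-]
e3 deliver 3→0: ·
e4 deliver 0→1: 1[part,t=1,-]
e5 deliver 1→0: ·
e6 deliver 0→4: 4[part,t=1,-]
e7 deliver 4→0: ·
e8 deliver 0→2: 2[part,t=1,-]
e9 deliver 2→0: 0[coor,t=1,s]
e10 deliver 0→4: 4[part,t=1,s]
e11 deliver 0→3: 3[part,t=1,s]
e12 deliver 0→1: 1[part,t=1,s]
e13 deliver 0→2: 2[part,t=1,s]
e14 timeout(0): 0[coor,t=2,s]
e15 deliver 0→1: 1[part,t=2,s]
e16 deliver 1→0: ·
e17 crash(3): 3[✗part,t=1,s]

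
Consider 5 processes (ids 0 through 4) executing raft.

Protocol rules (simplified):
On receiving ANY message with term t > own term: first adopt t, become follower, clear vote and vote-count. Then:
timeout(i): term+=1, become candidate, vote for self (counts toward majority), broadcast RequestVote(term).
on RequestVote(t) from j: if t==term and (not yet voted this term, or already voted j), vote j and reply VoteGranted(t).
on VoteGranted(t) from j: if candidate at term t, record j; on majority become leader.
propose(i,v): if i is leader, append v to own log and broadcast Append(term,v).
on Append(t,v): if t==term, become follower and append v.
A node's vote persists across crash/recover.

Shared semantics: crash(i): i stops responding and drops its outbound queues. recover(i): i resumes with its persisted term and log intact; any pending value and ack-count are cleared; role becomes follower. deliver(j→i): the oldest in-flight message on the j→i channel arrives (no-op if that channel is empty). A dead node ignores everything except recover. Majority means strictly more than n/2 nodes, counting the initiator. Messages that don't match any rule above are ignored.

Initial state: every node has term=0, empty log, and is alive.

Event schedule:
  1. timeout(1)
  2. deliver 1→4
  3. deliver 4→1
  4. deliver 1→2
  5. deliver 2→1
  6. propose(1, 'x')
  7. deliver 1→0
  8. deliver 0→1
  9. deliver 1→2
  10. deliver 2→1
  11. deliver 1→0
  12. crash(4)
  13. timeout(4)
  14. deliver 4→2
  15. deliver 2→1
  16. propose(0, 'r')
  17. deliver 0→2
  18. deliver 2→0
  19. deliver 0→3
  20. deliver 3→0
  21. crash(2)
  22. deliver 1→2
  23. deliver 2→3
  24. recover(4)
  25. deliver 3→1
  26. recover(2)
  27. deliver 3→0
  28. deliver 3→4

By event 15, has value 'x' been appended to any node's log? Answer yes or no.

yes

e1 timeout(1): 1[cand,t=1,-]
e2 deliver 1→4: 4[foll,t=1,-]
e3 deliver 4→1: ·
e4 deliver 1→2: 2[foll,t=1,-]
e5 deliver 2→1: 1[lead,t=1,-]
e6 propose(1,'x'): 1[lead,t=1,x]
e7 deliver 1→0: 0[foll,t=1,-]
e8 deliver 0→1: ·
e9 deliver 1→2: 2[foll,t=1,x]
e10 deliver 2→1: ·
e11 deliver 1→0: 0[foll,t=1,x]
e12 crash(4): 4[✗foll,t=1,-]
e13 timeout(4): ·
e14 deliver 4→2: ·
e15 deliver 2→1: ·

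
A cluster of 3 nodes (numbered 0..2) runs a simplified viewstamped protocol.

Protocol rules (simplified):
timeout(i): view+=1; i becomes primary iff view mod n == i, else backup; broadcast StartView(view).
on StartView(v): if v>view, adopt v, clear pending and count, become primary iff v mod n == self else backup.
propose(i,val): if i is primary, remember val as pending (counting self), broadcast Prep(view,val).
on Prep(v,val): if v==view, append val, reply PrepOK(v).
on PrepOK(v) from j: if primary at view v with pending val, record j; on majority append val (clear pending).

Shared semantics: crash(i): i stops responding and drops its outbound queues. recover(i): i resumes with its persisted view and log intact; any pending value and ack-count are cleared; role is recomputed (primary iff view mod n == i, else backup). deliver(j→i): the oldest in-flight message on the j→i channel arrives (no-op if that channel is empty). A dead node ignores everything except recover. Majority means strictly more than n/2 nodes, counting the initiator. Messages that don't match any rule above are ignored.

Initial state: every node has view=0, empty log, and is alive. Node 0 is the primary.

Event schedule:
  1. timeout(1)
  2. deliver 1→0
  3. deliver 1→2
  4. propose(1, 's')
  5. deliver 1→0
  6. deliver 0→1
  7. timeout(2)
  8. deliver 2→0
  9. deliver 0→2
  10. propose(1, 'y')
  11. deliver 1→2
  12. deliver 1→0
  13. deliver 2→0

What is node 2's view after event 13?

1. timeout(1):  <1:prim v1 ->
2. deliver 1→0:  <0:back v1 ->
3. deliver 1→2:  <2:back v1 ->
4. propose(1,'s'):  nop
5. deliver 1→0:  <0:back v1 s>
6. deliver 0→1:  <1:prim v1 s>
7. timeout(2):  <2:prim v2 ->
8. deliver 2→0:  <0:back v2 s>
9. deliver 0→2:  nop
10. propose(1,'y'):  nop
11. deliver 1→2:  nop
12. deliver 1→0:  nop
13. deliver 2→0:  nop

2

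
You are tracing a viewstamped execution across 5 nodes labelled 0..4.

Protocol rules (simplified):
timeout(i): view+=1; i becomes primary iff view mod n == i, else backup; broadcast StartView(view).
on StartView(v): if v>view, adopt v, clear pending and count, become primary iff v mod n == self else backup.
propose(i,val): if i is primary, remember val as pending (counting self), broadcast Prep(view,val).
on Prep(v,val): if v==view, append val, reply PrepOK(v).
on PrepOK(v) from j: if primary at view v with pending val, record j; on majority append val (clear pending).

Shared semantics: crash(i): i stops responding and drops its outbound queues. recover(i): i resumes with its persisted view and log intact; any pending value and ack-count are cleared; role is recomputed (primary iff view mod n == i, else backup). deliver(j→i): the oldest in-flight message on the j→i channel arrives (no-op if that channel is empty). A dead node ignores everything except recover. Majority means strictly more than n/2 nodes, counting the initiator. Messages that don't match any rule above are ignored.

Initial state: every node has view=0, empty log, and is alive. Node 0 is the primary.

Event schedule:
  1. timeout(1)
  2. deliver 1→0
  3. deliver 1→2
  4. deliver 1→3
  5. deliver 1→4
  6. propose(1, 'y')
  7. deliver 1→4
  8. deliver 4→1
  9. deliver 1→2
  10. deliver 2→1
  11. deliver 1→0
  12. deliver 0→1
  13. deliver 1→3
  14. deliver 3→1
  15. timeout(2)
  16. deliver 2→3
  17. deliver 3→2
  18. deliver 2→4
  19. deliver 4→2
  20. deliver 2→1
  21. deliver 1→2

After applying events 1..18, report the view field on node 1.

1

1. timeout(1):  <1:prim v1 ->
2. deliver 1→0:  <0:back v1 ->
3. deliver 1→2:  <2:back v1 ->
4. deliver 1→3:  <3:back v1 ->
5. deliver 1→4:  <4:back v1 ->
6. propose(1,'y'):  nop
7. deliver 1→4:  <4:back v1 y>
8. deliver 4→1:  nop
9. deliver 1→2:  <2:back v1 y>
10. deliver 2→1:  <1:prim v1 y>
11. deliver 1→0:  <0:back v1 y>
12. deliver 0→1:  nop
13. deliver 1→3:  <3:back v1 y>
14. deliver 3→1:  nop
15. timeout(2):  <2:prim v2 y>
16. deliver 2→3:  <3:back v2 y>
17. deliver 3→2:  nop
18. deliver 2→4:  <4:back v2 y>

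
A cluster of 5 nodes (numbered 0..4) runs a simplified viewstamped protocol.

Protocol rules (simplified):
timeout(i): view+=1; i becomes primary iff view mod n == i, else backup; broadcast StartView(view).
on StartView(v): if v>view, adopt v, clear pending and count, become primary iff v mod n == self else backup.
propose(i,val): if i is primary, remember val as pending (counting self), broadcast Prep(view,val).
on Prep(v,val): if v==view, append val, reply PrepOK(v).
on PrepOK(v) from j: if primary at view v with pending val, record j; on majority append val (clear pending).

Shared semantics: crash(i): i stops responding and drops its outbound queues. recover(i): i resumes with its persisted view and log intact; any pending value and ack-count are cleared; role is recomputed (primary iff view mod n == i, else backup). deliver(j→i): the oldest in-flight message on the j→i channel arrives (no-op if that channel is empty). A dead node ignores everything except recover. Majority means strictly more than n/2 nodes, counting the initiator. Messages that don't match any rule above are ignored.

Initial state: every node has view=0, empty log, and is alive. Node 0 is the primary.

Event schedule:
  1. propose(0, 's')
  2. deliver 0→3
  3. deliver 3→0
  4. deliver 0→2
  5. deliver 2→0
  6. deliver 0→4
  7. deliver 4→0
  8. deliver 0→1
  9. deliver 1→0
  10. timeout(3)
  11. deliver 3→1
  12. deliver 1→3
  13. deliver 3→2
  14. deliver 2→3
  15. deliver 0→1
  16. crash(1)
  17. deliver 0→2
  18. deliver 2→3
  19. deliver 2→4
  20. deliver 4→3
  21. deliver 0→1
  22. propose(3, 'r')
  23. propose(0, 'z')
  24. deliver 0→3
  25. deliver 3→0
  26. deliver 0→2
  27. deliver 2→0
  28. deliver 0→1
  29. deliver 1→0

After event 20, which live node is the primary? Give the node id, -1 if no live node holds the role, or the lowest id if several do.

1. propose(0,'s'):  nop
2. deliver 0→3:  <3:back v0 s>
3. deliver 3→0:  nop
4. deliver 0→2:  <2:back v0 s>
5. deliver 2→0:  <0:prim v0 s>
6. deliver 0→4:  <4:back v0 s>
7. deliver 4→0:  nop
8. deliver 0→1:  <1:back v0 s>
9. deliver 1→0:  nop
10. timeout(3):  <3:back v1 s>
11. deliver 3→1:  <1:prim v1 s>
12. deliver 1→3:  nop
13. deliver 3→2:  <2:back v1 s>
14. deliver 2→3:  nop
15. deliver 0→1:  nop
16. crash(1):  <1:✗prim v1 s>
17. deliver 0→2:  nop
18. deliver 2→3:  nop
19. deliver 2→4:  nop
20. deliver 4→3:  nop

0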